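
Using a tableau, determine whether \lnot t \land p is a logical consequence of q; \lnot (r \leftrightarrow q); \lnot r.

No

Initial set: {q; \lnot (r \leftrightarrow q); \lnot r; \lnot (\lnot t \land p)}.
\lnot (r \leftrightarrow q): β-rule — branch into r, \lnot q  //  \lnot r, q.
  branch 1 (add r, \lnot q):
    × closes — contains both r and \lnot r.
  branch 2 (add \lnot r, q):
    \lnot (\lnot t \land p): β-rule — branch into \lnot \lnot t  //  \lnot p.
      branch 2.1 (add \lnot \lnot t):
        ○ open, literals {q=true, r=false, t=true}.
      branch 2.2 (add \lnot p):
        ○ open, literals {p=false, q=true, r=false}.
1 branch closed, 2 open.
An open branch gives a countermodel: q=true, r=false, t=true (unmentioned atoms arbitrary); the premises hold there but the conclusion fails.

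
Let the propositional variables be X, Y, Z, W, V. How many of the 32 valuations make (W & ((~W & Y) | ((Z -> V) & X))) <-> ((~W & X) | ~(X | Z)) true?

Initial set: {((W & ((~W & Y) | ((Z -> V) & X))) <-> ((~W & X) | ~(X | Z)))}.
((W & ((~W & Y) | ((Z -> V) & X))) <-> ((~W & X) | ~(X | Z))): β-rule — branch into (W & ((~W & Y) | ((Z -> V) & X))), ((~W & X) | ~(X | Z))  //  ~(W & ((~W & Y) | ((Z -> V) & X))), ~((~W & X) | ~(X | Z)).
  branch 1 (add (W & ((~W & Y) | ((Z -> V) & X))), ((~W & X) | ~(X | Z))):
    (W & ((~W & Y) | ((Z -> V) & X))): α-rule — add W, ((~W & Y) | ((Z -> V) & X)).
    ((~W & X) | ~(X | Z)): β-rule — branch into (~W & X)  //  ~(X | Z).
      branch 1.1 (add (~W & X)):
        (~W & X): α-rule — add ~W, X.
        × closes — contains both W and ~W.
      branch 1.2 (add ~(X | Z)):
        ~(X | Z): α-rule — add ~X, ~Z.
        ((~W & Y) | ((Z -> V) & X)): β-rule — branch into (~W & Y)  //  ((Z -> V) & X).
          branch 1.2.1 (add (~W & Y)):
            (~W & Y): α-rule — add ~W, Y.
            × closes — contains both W and ~W.
          branch 1.2.2 (add ((Z -> V) & X)):
            ((Z -> V) & X): α-rule — add (Z -> V), X.
            × closes — contains both X and ~X.
  branch 2 (add ~(W & ((~W & Y) | ((Z -> V) & X))), ~((~W & X) | ~(X | Z))):
    ~((~W & X) | ~(X | Z)): α-rule — add ~(~W & X), ~~(X | Z).
    ~(W & ((~W & Y) | ((Z -> V) & X))): β-rule — branch into ~W  //  ~((~W & Y) | ((Z -> V) & X)).
      branch 2.1 (add ~W):
        ~(~W & X): β-rule — branch into ~~W  //  ~X.
          branch 2.1.1 (add ~~W):
            × closes — contains both W and ~W.
          branch 2.1.2 (add ~X):
            ~~(X | Z): β-rule — branch into X  //  Z.
              branch 2.1.2.1 (add X):
                × closes — contains both X and ~X.
              branch 2.1.2.2 (add Z):
                ○ open, literals {W=false, X=false, Z=true}.
      branch 2.2 (add ~((~W & Y) | ((Z -> V) & X))):
        ~((~W & Y) | ((Z -> V) & X)): α-rule — add ~(~W & Y), ~((Z -> V) & X).
        ~(~W & X): β-rule — branch into ~~W  //  ~X.
          branch 2.2.1 (add ~~W):
            ~~(X | Z): β-rule — branch into X  //  Z.
              branch 2.2.1.1 (add X):
                ~(~W & Y): β-rule — branch into ~~W  //  ~Y.
                  branch 2.2.1.1.1 (add ~~W):
                    ~((Z -> V) & X): β-rule — branch into ~(Z -> V)  //  ~X.
                      branch 2.2.1.1.1.1 (add ~(Z -> V)):
                        ~(Z -> V): α-rule — add Z, ~V.
                        ○ open, literals {V=false, W=true, X=true, Z=true}.
                      branch 2.2.1.1.1.2 (add ~X):
                        × closes — contains both X and ~X.
                  branch 2.2.1.1.2 (add ~Y):
                    ~((Z -> V) & X): β-rule — branch into ~(Z -> V)  //  ~X.
                      branch 2.2.1.1.2.1 (add ~(Z -> V)):
                        ~(Z -> V): α-rule — add Z, ~V.
                        ○ open, literals {V=false, W=true, X=true, Y=false, Z=true}.
                      branch 2.2.1.1.2.2 (add ~X):
                        × closes — contains both X and ~X.
              branch 2.2.1.2 (add Z):
                ~(~W & Y): β-rule — branch into ~~W  //  ~Y.
                  branch 2.2.1.2.1 (add ~~W):
                    ~((Z -> V) & X): β-rule — branch into ~(Z -> V)  //  ~X.
                      branch 2.2.1.2.1.1 (add ~(Z -> V)):
                        ~(Z -> V): α-rule — add Z, ~V.
                        ○ open, literals {V=false, W=true, Z=true}.
                      branch 2.2.1.2.1.2 (add ~X):
                        ○ open, literals {W=true, X=false, Z=true}.
                  branch 2.2.1.2.2 (add ~Y):
                    ~((Z -> V) & X): β-rule — branch into ~(Z -> V)  //  ~X.
                      branch 2.2.1.2.2.1 (add ~(Z -> V)):
                        ~(Z -> V): α-rule — add Z, ~V.
                        ○ open, literals {V=false, W=true, Y=false, Z=true}.
                      branch 2.2.1.2.2.2 (add ~X):
                        ○ open, literals {W=true, X=false, Y=false, Z=true}.
          branch 2.2.2 (add ~X):
            ~~(X | Z): β-rule — branch into X  //  Z.
              branch 2.2.2.1 (add X):
                × closes — contains both X and ~X.
              branch 2.2.2.2 (add Z):
                ~(~W & Y): β-rule — branch into ~~W  //  ~Y.
                  branch 2.2.2.2.1 (add ~~W):
                    ~((Z -> V) & X): β-rule — branch into ~(Z -> V)  //  ~X.
                      branch 2.2.2.2.1.1 (add ~(Z -> V)):
                        ~(Z -> V): α-rule — add Z, ~V.
                        ○ open, literals {V=false, W=true, X=false, Z=true}.
                      branch 2.2.2.2.1.2 (add ~X):
                        ○ open, literals {W=true, X=false, Z=true}.
                  branch 2.2.2.2.2 (add ~Y):
                    ~((Z -> V) & X): β-rule — branch into ~(Z -> V)  //  ~X.
                      branch 2.2.2.2.2.1 (add ~(Z -> V)):
                        ~(Z -> V): α-rule — add Z, ~V.
                        ○ open, literals {V=false, X=false, Y=false, Z=true}.
                      branch 2.2.2.2.2.2 (add ~X):
                        ○ open, literals {X=false, Y=false, Z=true}.
8 branches closed, 11 open.
Each open branch fixes some atoms; the unmentioned ones are free. Counting distinct full assignments: branch {W=false, X=false, Z=true} (Y, V) contributes 4 new; branch {V=false, W=true, X=true, Z=true} (Y) contributes 2 new; branch {V=false, W=true, X=true, Y=false, Z=true} (none free) contributes 0 new; branch {V=false, W=true, Z=true} (X, Y) contributes 2 new; branch {W=true, X=false, Z=true} (Y, V) contributes 2 new; branch {V=false, W=true, Y=false, Z=true} (X) contributes 0 new; branch {W=true, X=false, Y=false, Z=true} (V) contributes 0 new; branch {V=false, W=true, X=false, Z=true} (Y) contributes 0 new; branch {W=true, X=false, Z=true} (Y, V) contributes 0 new; branch {V=false, X=false, Y=false, Z=true} (W) contributes 0 new; branch {X=false, Y=false, Z=true} (W, V) contributes 0 new. Total: 10.

10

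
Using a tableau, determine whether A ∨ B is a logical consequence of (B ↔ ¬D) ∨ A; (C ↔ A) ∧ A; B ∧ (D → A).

Initial set: {((B ↔ ¬D) ∨ A); ((C ↔ A) ∧ A); (B ∧ (D → A)); ¬(A ∨ B)}.
((C ↔ A) ∧ A): α-rule — add (C ↔ A), A.
(B ∧ (D → A)): α-rule — add B, (D → A).
¬(A ∨ B): α-rule — add ¬A, ¬B.
× closes — contains both A and ¬A.
All 1 branch closes.
Every branch closed, so the premises entail the conclusion.

Yes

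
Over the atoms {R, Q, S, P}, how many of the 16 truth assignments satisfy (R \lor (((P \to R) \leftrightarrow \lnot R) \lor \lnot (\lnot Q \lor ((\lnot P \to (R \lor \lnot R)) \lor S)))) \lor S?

14

Initial set: {T ((R \lor (((P \to R) \leftrightarrow \lnot R) \lor \lnot (\lnot Q \lor ((\lnot P \to (R \lor \lnot R)) \lor S)))) \lor S)}.
T ((R \lor (((P \to R) \leftrightarrow \lnot R) \lor \lnot (\lnot Q \lor ((\lnot P \to (R \lor \lnot R)) \lor S)))) \lor S): β-rule — branch into T (R \lor (((P \to R) \leftrightarrow \lnot R) \lor \lnot (\lnot Q \lor ((\lnot P \to (R \lor \lnot R)) \lor S))))  //  T S.
  branch 1 (add T (R \lor (((P \to R) \leftrightarrow \lnot R) \lor \lnot (\lnot Q \lor ((\lnot P \to (R \lor \lnot R)) \lor S))))):
    T (R \lor (((P \to R) \leftrightarrow \lnot R) \lor \lnot (\lnot Q \lor ((\lnot P \to (R \lor \lnot R)) \lor S)))): β-rule — branch into T R  //  T (((P \to R) \leftrightarrow \lnot R) \lor \lnot (\lnot Q \lor ((\lnot P \to (R \lor \lnot R)) \lor S))).
      branch 1.1 (add T R):
        ○ open, literals {R=true}.
      branch 1.2 (add T (((P \to R) \leftrightarrow \lnot R) \lor \lnot (\lnot Q \lor ((\lnot P \to (R \lor \lnot R)) \lor S)))):
        T (((P \to R) \leftrightarrow \lnot R) \lor \lnot (\lnot Q \lor ((\lnot P \to (R \lor \lnot R)) \lor S))): β-rule — branch into T ((P \to R) \leftrightarrow \lnot R)  //  T \lnot (\lnot Q \lor ((\lnot P \to (R \lor \lnot R)) \lor S)).
          branch 1.2.1 (add T ((P \to R) \leftrightarrow \lnot R)):
            T ((P \to R) \leftrightarrow \lnot R): β-rule — branch into T (P \to R), T \lnot R  //  F (P \to R), F \lnot R.
              branch 1.2.1.1 (add T (P \to R), T \lnot R):
                T (P \to R): β-rule — branch into F P  //  T R.
                  branch 1.2.1.1.1 (add F P):
                    ○ open, literals {P=false, R=false}.
                  branch 1.2.1.1.2 (add T R):
                    × closes — contains both R and \lnot R.
              branch 1.2.1.2 (add F (P \to R), F \lnot R):
                F (P \to R): α-rule — add T P, F R.
                × closes — contains both R and \lnot R.
          branch 1.2.2 (add T \lnot (\lnot Q \lor ((\lnot P \to (R \lor \lnot R)) \lor S))):
            T \lnot (\lnot Q \lor ((\lnot P \to (R \lor \lnot R)) \lor S)): α-rule — add F \lnot Q, F ((\lnot P \to (R \lor \lnot R)) \lor S).
            F ((\lnot P \to (R \lor \lnot R)) \lor S): α-rule — add F (\lnot P \to (R \lor \lnot R)), F S.
            F (\lnot P \to (R \lor \lnot R)): α-rule — add T \lnot P, F (R \lor \lnot R).
            F (R \lor \lnot R): α-rule — add F R, F \lnot R.
            × closes — contains both R and \lnot R.
  branch 2 (add T S):
    ○ open, literals {S=true}.
3 branches closed, 3 open.
Each open branch fixes some atoms; the unmentioned ones are free. Counting distinct full assignments: branch {R=true} (Q, S, P) contributes 8 new; branch {P=false, R=false} (Q, S) contributes 4 new; branch {S=true} (R, Q, P) contributes 2 new. Total: 14.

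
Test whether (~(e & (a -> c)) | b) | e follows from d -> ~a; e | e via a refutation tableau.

Yes

Initial set: {(d -> ~a); (e | e); ~((~(e & (a -> c)) | b) | e)}.
~((~(e & (a -> c)) | b) | e): α-rule — add ~(~(e & (a -> c)) | b), ~e.
~(~(e & (a -> c)) | b): α-rule — add ~~(e & (a -> c)), ~b.
~~(e & (a -> c)): α-rule — add e, (a -> c).
× closes — contains both e and ~e.
All 1 branch closes.
Every branch closed, so the premises entail the conclusion.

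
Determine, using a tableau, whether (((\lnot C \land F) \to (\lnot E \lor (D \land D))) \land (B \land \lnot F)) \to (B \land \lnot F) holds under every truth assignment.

Valid

Assume the negation and expand:
Initial set: {\lnot ((((\lnot C \land F) \to (\lnot E \lor (D \land D))) \land (B \land \lnot F)) \to (B \land \lnot F))}.
\lnot ((((\lnot C \land F) \to (\lnot E \lor (D \land D))) \land (B \land \lnot F)) \to (B \land \lnot F)): α-rule — add (((\lnot C \land F) \to (\lnot E \lor (D \land D))) \land (B \land \lnot F)), \lnot (B \land \lnot F).
(((\lnot C \land F) \to (\lnot E \lor (D \land D))) \land (B \land \lnot F)): α-rule — add ((\lnot C \land F) \to (\lnot E \lor (D \land D))), (B \land \lnot F).
(B \land \lnot F): α-rule — add B, \lnot F.
\lnot (B \land \lnot F): β-rule — branch into \lnot B  //  \lnot \lnot F.
  branch 1 (add \lnot B):
    × closes — contains both B and \lnot B.
  branch 2 (add \lnot \lnot F):
    × closes — contains both F and \lnot F.
All 2 branches close.
Every branch closed, so the negation is unsatisfiable and the formula is valid.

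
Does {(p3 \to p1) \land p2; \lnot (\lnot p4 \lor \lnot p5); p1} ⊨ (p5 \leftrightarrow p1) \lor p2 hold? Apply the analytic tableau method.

Initial set: {T ((p3 \to p1) \land p2); T \lnot (\lnot p4 \lor \lnot p5); T p1; F ((p5 \leftrightarrow p1) \lor p2)}.
T ((p3 \to p1) \land p2): α-rule — add T (p3 \to p1), T p2.
T \lnot (\lnot p4 \lor \lnot p5): α-rule — add F \lnot p4, F \lnot p5.
F ((p5 \leftrightarrow p1) \lor p2): α-rule — add F (p5 \leftrightarrow p1), F p2.
× closes — contains both p2 and \lnot p2.
All 1 branch closes.
Every branch closed, so the premises entail the conclusion.

Yes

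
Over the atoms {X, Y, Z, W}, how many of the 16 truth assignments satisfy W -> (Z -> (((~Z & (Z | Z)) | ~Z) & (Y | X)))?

12

Initial set: {T (W -> (Z -> (((~Z & (Z | Z)) | ~Z) & (Y | X))))}.
T (W -> (Z -> (((~Z & (Z | Z)) | ~Z) & (Y | X)))): β-rule — branch into F W  //  T (Z -> (((~Z & (Z | Z)) | ~Z) & (Y | X))).
  branch 1 (add F W):
    ○ open, literals {W=false}.
  branch 2 (add T (Z -> (((~Z & (Z | Z)) | ~Z) & (Y | X)))):
    T (Z -> (((~Z & (Z | Z)) | ~Z) & (Y | X))): β-rule — branch into F Z  //  T (((~Z & (Z | Z)) | ~Z) & (Y | X)).
      branch 2.1 (add F Z):
        ○ open, literals {Z=false}.
      branch 2.2 (add T (((~Z & (Z | Z)) | ~Z) & (Y | X))):
        T (((~Z & (Z | Z)) | ~Z) & (Y | X)): α-rule — add T ((~Z & (Z | Z)) | ~Z), T (Y | X).
        T ((~Z & (Z | Z)) | ~Z): β-rule — branch into T (~Z & (Z | Z))  //  T ~Z.
          branch 2.2.1 (add T (~Z & (Z | Z))):
            T (~Z & (Z | Z)): α-rule — add T ~Z, T (Z | Z).
            T (Y | X): β-rule — branch into T Y  //  T X.
              branch 2.2.1.1 (add T Y):
                T (Z | Z): β-rule — branch into T Z  //  T Z.
                  branch 2.2.1.1.1 (add T Z):
                    × closes — contains both Z and ~Z.
                  branch 2.2.1.1.2 (add T Z):
                    × closes — contains both Z and ~Z.
              branch 2.2.1.2 (add T X):
                T (Z | Z): β-rule — branch into T Z  //  T Z.
                  branch 2.2.1.2.1 (add T Z):
                    × closes — contains both Z and ~Z.
                  branch 2.2.1.2.2 (add T Z):
                    × closes — contains both Z and ~Z.
          branch 2.2.2 (add T ~Z):
            T (Y | X): β-rule — branch into T Y  //  T X.
              branch 2.2.2.1 (add T Y):
                ○ open, literals {Y=true, Z=false}.
              branch 2.2.2.2 (add T X):
                ○ open, literals {X=true, Z=false}.
4 branches closed, 4 open.
Each open branch fixes some atoms; the unmentioned ones are free. Counting distinct full assignments: branch {W=false} (X, Y, Z) contributes 8 new; branch {Z=false} (X, Y, W) contributes 4 new; branch {Y=true, Z=false} (X, W) contributes 0 new; branch {X=true, Z=false} (Y, W) contributes 0 new. Total: 12.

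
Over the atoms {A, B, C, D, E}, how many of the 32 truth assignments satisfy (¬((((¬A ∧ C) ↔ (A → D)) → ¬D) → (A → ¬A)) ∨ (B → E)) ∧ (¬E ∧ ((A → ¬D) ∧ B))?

Initial set: {((¬((((¬A ∧ C) ↔ (A → D)) → ¬D) → (A → ¬A)) ∨ (B → E)) ∧ (¬E ∧ ((A → ¬D) ∧ B)))}.
((¬((((¬A ∧ C) ↔ (A → D)) → ¬D) → (A → ¬A)) ∨ (B → E)) ∧ (¬E ∧ ((A → ¬D) ∧ B))): α-rule — add (¬((((¬A ∧ C) ↔ (A → D)) → ¬D) → (A → ¬A)) ∨ (B → E)), (¬E ∧ ((A → ¬D) ∧ B)).
(¬E ∧ ((A → ¬D) ∧ B)): α-rule — add ¬E, ((A → ¬D) ∧ B).
((A → ¬D) ∧ B): α-rule — add (A → ¬D), B.
(¬((((¬A ∧ C) ↔ (A → D)) → ¬D) → (A → ¬A)) ∨ (B → E)): β-rule — branch into ¬((((¬A ∧ C) ↔ (A → D)) → ¬D) → (A → ¬A))  //  (B → E).
  branch 1 (add ¬((((¬A ∧ C) ↔ (A → D)) → ¬D) → (A → ¬A))):
    ¬((((¬A ∧ C) ↔ (A → D)) → ¬D) → (A → ¬A)): α-rule — add (((¬A ∧ C) ↔ (A → D)) → ¬D), ¬(A → ¬A).
    ¬(A → ¬A): α-rule — add A, ¬¬A.
    (A → ¬D): β-rule — branch into ¬A  //  ¬D.
      branch 1.1 (add ¬A):
        × closes — contains both A and ¬A.
      branch 1.2 (add ¬D):
        (((¬A ∧ C) ↔ (A → D)) → ¬D): β-rule — branch into ¬((¬A ∧ C) ↔ (A → D))  //  ¬D.
          branch 1.2.1 (add ¬((¬A ∧ C) ↔ (A → D))):
            ¬((¬A ∧ C) ↔ (A → D)): β-rule — branch into (¬A ∧ C), ¬(A → D)  //  ¬(¬A ∧ C), (A → D).
              branch 1.2.1.1 (add (¬A ∧ C), ¬(A → D)):
                (¬A ∧ C): α-rule — add ¬A, C.
                × closes — contains both A and ¬A.
              branch 1.2.1.2 (add ¬(¬A ∧ C), (A → D)):
                ¬(¬A ∧ C): β-rule — branch into ¬¬A  //  ¬C.
                  branch 1.2.1.2.1 (add ¬¬A):
                    (A → D): β-rule — branch into ¬A  //  D.
                      branch 1.2.1.2.1.1 (add ¬A):
                        × closes — contains both A and ¬A.
                      branch 1.2.1.2.1.2 (add D):
                        × closes — contains both D and ¬D.
                  branch 1.2.1.2.2 (add ¬C):
                    (A → D): β-rule — branch into ¬A  //  D.
                      branch 1.2.1.2.2.1 (add ¬A):
                        × closes — contains both A and ¬A.
                      branch 1.2.1.2.2.2 (add D):
                        × closes — contains both D and ¬D.
          branch 1.2.2 (add ¬D):
            ○ open, literals {A=true, B=true, D=false, E=false}.
  branch 2 (add (B → E)):
    (A → ¬D): β-rule — branch into ¬A  //  ¬D.
      branch 2.1 (add ¬A):
        (B → E): β-rule — branch into ¬B  //  E.
          branch 2.1.1 (add ¬B):
            × closes — contains both B and ¬B.
          branch 2.1.2 (add E):
            × closes — contains both E and ¬E.
      branch 2.2 (add ¬D):
        (B → E): β-rule — branch into ¬B  //  E.
          branch 2.2.1 (add ¬B):
            × closes — contains both B and ¬B.
          branch 2.2.2 (add E):
            × closes — contains both E and ¬E.
10 branches closed, 1 open.
Each open branch fixes some atoms; the unmentioned ones are free. Counting distinct full assignments: branch {A=true, B=true, D=false, E=false} (C) contributes 2 new. Total: 2.

2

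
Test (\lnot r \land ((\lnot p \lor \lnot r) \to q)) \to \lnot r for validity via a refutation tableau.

Valid

Assume the negation and expand:
Initial set: {\lnot ((\lnot r \land ((\lnot p \lor \lnot r) \to q)) \to \lnot r)}.
\lnot ((\lnot r \land ((\lnot p \lor \lnot r) \to q)) \to \lnot r): α-rule — add (\lnot r \land ((\lnot p \lor \lnot r) \to q)), \lnot \lnot r.
(\lnot r \land ((\lnot p \lor \lnot r) \to q)): α-rule — add \lnot r, ((\lnot p \lor \lnot r) \to q).
× closes — contains both r and \lnot r.
All 1 branch closes.
Every branch closed, so the negation is unsatisfiable and the formula is valid.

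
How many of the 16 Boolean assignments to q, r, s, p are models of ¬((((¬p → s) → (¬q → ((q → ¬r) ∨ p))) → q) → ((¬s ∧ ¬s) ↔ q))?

Initial set: {¬((((¬p → s) → (¬q → ((q → ¬r) ∨ p))) → q) → ((¬s ∧ ¬s) ↔ q))}.
¬((((¬p → s) → (¬q → ((q → ¬r) ∨ p))) → q) → ((¬s ∧ ¬s) ↔ q)): α-rule — add (((¬p → s) → (¬q → ((q → ¬r) ∨ p))) → q), ¬((¬s ∧ ¬s) ↔ q).
(((¬p → s) → (¬q → ((q → ¬r) ∨ p))) → q): β-rule — branch into ¬((¬p → s) → (¬q → ((q → ¬r) ∨ p)))  //  q.
  branch 1 (add ¬((¬p → s) → (¬q → ((q → ¬r) ∨ p)))):
    ¬((¬p → s) → (¬q → ((q → ¬r) ∨ p))): α-rule — add (¬p → s), ¬(¬q → ((q → ¬r) ∨ p)).
    ¬(¬q → ((q → ¬r) ∨ p)): α-rule — add ¬q, ¬((q → ¬r) ∨ p).
    ¬((q → ¬r) ∨ p): α-rule — add ¬(q → ¬r), ¬p.
    ¬(q → ¬r): α-rule — add q, ¬¬r.
    × closes — contains both q and ¬q.
  branch 2 (add q):
    ¬((¬s ∧ ¬s) ↔ q): β-rule — branch into (¬s ∧ ¬s), ¬q  //  ¬(¬s ∧ ¬s), q.
      branch 2.1 (add (¬s ∧ ¬s), ¬q):
        × closes — contains both q and ¬q.
      branch 2.2 (add ¬(¬s ∧ ¬s), q):
        ¬(¬s ∧ ¬s): β-rule — branch into ¬¬s  //  ¬¬s.
          branch 2.2.1 (add ¬¬s):
            ○ open, literals {q=T, s=T}.
          branch 2.2.2 (add ¬¬s):
            ○ open, literals {q=T, s=T}.
2 branches closed, 2 open.
Each open branch fixes some atoms; the unmentioned ones are free. Counting distinct full assignments: branch {q=T, s=T} (r, p) contributes 4 new; branch {q=T, s=T} (r, p) contributes 0 new. Total: 4.

4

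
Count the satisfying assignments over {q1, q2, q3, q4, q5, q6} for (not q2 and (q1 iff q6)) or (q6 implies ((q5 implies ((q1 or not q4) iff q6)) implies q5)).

52

Initial set: {((not q2 and (q1 iff q6)) or (q6 implies ((q5 implies ((q1 or not q4) iff q6)) implies q5)))}.
((not q2 and (q1 iff q6)) or (q6 implies ((q5 implies ((q1 or not q4) iff q6)) implies q5))): β-rule — branch into (not q2 and (q1 iff q6))  //  (q6 implies ((q5 implies ((q1 or not q4) iff q6)) implies q5)).
  branch 1 (add (not q2 and (q1 iff q6))):
    (not q2 and (q1 iff q6)): α-rule — add not q2, (q1 iff q6).
    (q1 iff q6): β-rule — branch into q1, q6  //  not q1, not q6.
      branch 1.1 (add q1, q6):
        ○ open, literals {q1=1, q2=0, q6=1}.
      branch 1.2 (add not q1, not q6):
        ○ open, literals {q1=0, q2=0, q6=0}.
  branch 2 (add (q6 implies ((q5 implies ((q1 or not q4) iff q6)) implies q5))):
    (q6 implies ((q5 implies ((q1 or not q4) iff q6)) implies q5)): β-rule — branch into not q6  //  ((q5 implies ((q1 or not q4) iff q6)) implies q5).
      branch 2.1 (add not q6):
        ○ open, literals {q6=0}.
      branch 2.2 (add ((q5 implies ((q1 or not q4) iff q6)) implies q5)):
        ((q5 implies ((q1 or not q4) iff q6)) implies q5): β-rule — branch into not (q5 implies ((q1 or not q4) iff q6))  //  q5.
          branch 2.2.1 (add not (q5 implies ((q1 or not q4) iff q6))):
            not (q5 implies ((q1 or not q4) iff q6)): α-rule — add q5, not ((q1 or not q4) iff q6).
            not ((q1 or not q4) iff q6): β-rule — branch into (q1 or not q4), not q6  //  not (q1 or not q4), q6.
              branch 2.2.1.1 (add (q1 or not q4), not q6):
                (q1 or not q4): β-rule — branch into q1  //  not q4.
                  branch 2.2.1.1.1 (add q1):
                    ○ open, literals {q1=1, q5=1, q6=0}.
                  branch 2.2.1.1.2 (add not q4):
                    ○ open, literals {q4=0, q5=1, q6=0}.
              branch 2.2.1.2 (add not (q1 or not q4), q6):
                not (q1 or not q4): α-rule — add not q1, not not q4.
                ○ open, literals {q1=0, q4=1, q5=1, q6=1}.
          branch 2.2.2 (add q5):
            ○ open, literals {q5=1}.
0 branches closed, 7 open.
Each open branch fixes some atoms; the unmentioned ones are free. Counting distinct full assignments: branch {q1=1, q2=0, q6=1} (q3, q4, q5) contributes 8 new; branch {q1=0, q2=0, q6=0} (q3, q4, q5) contributes 8 new; branch {q6=0} (q1, q2, q3, q4, q5) contributes 24 new; branch {q1=1, q5=1, q6=0} (q2, q3, q4) contributes 0 new; branch {q4=0, q5=1, q6=0} (q1, q2, q3) contributes 0 new; branch {q1=0, q4=1, q5=1, q6=1} (q2, q3) contributes 4 new; branch {q5=1} (q1, q2, q3, q4, q6) contributes 8 new. Total: 52.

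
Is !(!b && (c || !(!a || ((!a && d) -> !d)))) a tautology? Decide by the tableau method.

Not valid

Assume the negation and expand:
Initial set: {F !(!b && (c || !(!a || ((!a && d) -> !d))))}.
F !(!b && (c || !(!a || ((!a && d) -> !d)))): α-rule — add T !b, T (c || !(!a || ((!a && d) -> !d))).
T (c || !(!a || ((!a && d) -> !d))): β-rule — branch into T c  //  T !(!a || ((!a && d) -> !d)).
  branch 1 (add T c):
    ○ open, literals {b=0, c=1}.
  branch 2 (add T !(!a || ((!a && d) -> !d))):
    T !(!a || ((!a && d) -> !d)): α-rule — add F !a, F ((!a && d) -> !d).
    F ((!a && d) -> !d): α-rule — add T (!a && d), F !d.
    T (!a && d): α-rule — add T !a, T d.
    × closes — contains both a and !a.
1 branch closed, 1 open.
An open branch gives a countermodel: b=0, c=1 (unmentioned atoms arbitrary); under it the original formula is false.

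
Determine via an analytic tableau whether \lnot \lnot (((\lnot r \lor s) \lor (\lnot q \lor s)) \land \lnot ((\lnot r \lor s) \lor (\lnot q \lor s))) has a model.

Unsatisfiable

Initial set: {\lnot \lnot (((\lnot r \lor s) \lor (\lnot q \lor s)) \land \lnot ((\lnot r \lor s) \lor (\lnot q \lor s)))}.
\lnot \lnot (((\lnot r \lor s) \lor (\lnot q \lor s)) \land \lnot ((\lnot r \lor s) \lor (\lnot q \lor s))): drop double negation, giving (((\lnot r \lor s) \lor (\lnot q \lor s)) \land \lnot ((\lnot r \lor s) \lor (\lnot q \lor s))).
(((\lnot r \lor s) \lor (\lnot q \lor s)) \land \lnot ((\lnot r \lor s) \lor (\lnot q \lor s))): α-rule — add ((\lnot r \lor s) \lor (\lnot q \lor s)), \lnot ((\lnot r \lor s) \lor (\lnot q \lor s)).
\lnot ((\lnot r \lor s) \lor (\lnot q \lor s)): α-rule — add \lnot (\lnot r \lor s), \lnot (\lnot q \lor s).
\lnot (\lnot r \lor s): α-rule — add \lnot \lnot r, \lnot s.
\lnot (\lnot q \lor s): α-rule — add \lnot \lnot q, \lnot s.
((\lnot r \lor s) \lor (\lnot q \lor s)): β-rule — branch into (\lnot r \lor s)  //  (\lnot q \lor s).
  branch 1 (add (\lnot r \lor s)):
    (\lnot r \lor s): β-rule — branch into \lnot r  //  s.
      branch 1.1 (add \lnot r):
        × closes — contains both r and \lnot r.
      branch 1.2 (add s):
        × closes — contains both s and \lnot s.
  branch 2 (add (\lnot q \lor s)):
    (\lnot q \lor s): β-rule — branch into \lnot q  //  s.
      branch 2.1 (add \lnot q):
        × closes — contains both q and \lnot q.
      branch 2.2 (add s):
        × closes — contains both s and \lnot s.
All 4 branches close.
Every branch closed; the formula is unsatisfiable.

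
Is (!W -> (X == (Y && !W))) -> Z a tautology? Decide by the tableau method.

Not valid

Assume the negation and expand:
Initial set: {F ((!W -> (X == (Y && !W))) -> Z)}.
F ((!W -> (X == (Y && !W))) -> Z): α-rule — add T (!W -> (X == (Y && !W))), F Z.
T (!W -> (X == (Y && !W))): β-rule — branch into F !W  //  T (X == (Y && !W)).
  branch 1 (add F !W):
    ○ open, literals {W=true, Z=false}.
  branch 2 (add T (X == (Y && !W))):
    T (X == (Y && !W)): β-rule — branch into T X, T (Y && !W)  //  F X, F (Y && !W).
      branch 2.1 (add T X, T (Y && !W)):
        T (Y && !W): α-rule — add T Y, T !W.
        ○ open, literals {W=false, X=true, Y=true, Z=false}.
      branch 2.2 (add F X, F (Y && !W)):
        F (Y && !W): β-rule — branch into F Y  //  F !W.
          branch 2.2.1 (add F Y):
            ○ open, literals {X=false, Y=false, Z=false}.
          branch 2.2.2 (add F !W):
            ○ open, literals {W=true, X=false, Z=false}.
0 branches closed, 4 open.
An open branch gives a countermodel: W=true, Z=false (unmentioned atoms arbitrary); under it the original formula is false.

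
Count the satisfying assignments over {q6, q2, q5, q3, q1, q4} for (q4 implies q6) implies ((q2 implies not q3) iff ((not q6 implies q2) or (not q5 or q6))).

48

Initial set: {((q4 implies q6) implies ((q2 implies not q3) iff ((not q6 implies q2) or (not q5 or q6))))}.
((q4 implies q6) implies ((q2 implies not q3) iff ((not q6 implies q2) or (not q5 or q6)))): β-rule — branch into not (q4 implies q6)  //  ((q2 implies not q3) iff ((not q6 implies q2) or (not q5 or q6))).
  branch 1 (add not (q4 implies q6)):
    not (q4 implies q6): α-rule — add q4, not q6.
    ○ open, literals {q4=true, q6=false}.
  branch 2 (add ((q2 implies not q3) iff ((not q6 implies q2) or (not q5 or q6)))):
    ((q2 implies not q3) iff ((not q6 implies q2) or (not q5 or q6))): β-rule — branch into (q2 implies not q3), ((not q6 implies q2) or (not q5 or q6))  //  not (q2 implies not q3), not ((not q6 implies q2) or (not q5 or q6)).
      branch 2.1 (add (q2 implies not q3), ((not q6 implies q2) or (not q5 or q6))):
        (q2 implies not q3): β-rule — branch into not q2  //  not q3.
          branch 2.1.1 (add not q2):
            ((not q6 implies q2) or (not q5 or q6)): β-rule — branch into (not q6 implies q2)  //  (not q5 or q6).
              branch 2.1.1.1 (add (not q6 implies q2)):
                (not q6 implies q2): β-rule — branch into not not q6  //  q2.
                  branch 2.1.1.1.1 (add not not q6):
                    ○ open, literals {q2=false, q6=true}.
                  branch 2.1.1.1.2 (add q2):
                    × closes — contains both q2 and not q2.
              branch 2.1.1.2 (add (not q5 or q6)):
                (not q5 or q6): β-rule — branch into not q5  //  q6.
                  branch 2.1.1.2.1 (add not q5):
                    ○ open, literals {q2=false, q5=false}.
                  branch 2.1.1.2.2 (add q6):
                    ○ open, literals {q2=false, q6=true}.
          branch 2.1.2 (add not q3):
            ((not q6 implies q2) or (not q5 or q6)): β-rule — branch into (not q6 implies q2)  //  (not q5 or q6).
              branch 2.1.2.1 (add (not q6 implies q2)):
                (not q6 implies q2): β-rule — branch into not not q6  //  q2.
                  branch 2.1.2.1.1 (add not not q6):
                    ○ open, literals {q3=false, q6=true}.
                  branch 2.1.2.1.2 (add q2):
                    ○ open, literals {q2=true, q3=false}.
              branch 2.1.2.2 (add (not q5 or q6)):
                (not q5 or q6): β-rule — branch into not q5  //  q6.
                  branch 2.1.2.2.1 (add not q5):
                    ○ open, literals {q3=false, q5=false}.
                  branch 2.1.2.2.2 (add q6):
                    ○ open, literals {q3=false, q6=true}.
      branch 2.2 (add not (q2 implies not q3), not ((not q6 implies q2) or (not q5 or q6))):
        not (q2 implies not q3): α-rule — add q2, not not q3.
        not ((not q6 implies q2) or (not q5 or q6)): α-rule — add not (not q6 implies q2), not (not q5 or q6).
        not (not q6 implies q2): α-rule — add not q6, not q2.
        × closes — contains both q2 and not q2.
2 branches closed, 8 open.
Each open branch fixes some atoms; the unmentioned ones are free. Counting distinct full assignments: branch {q4=true, q6=false} (q2, q5, q3, q1) contributes 16 new; branch {q2=false, q6=true} (q5, q3, q1, q4) contributes 16 new; branch {q2=false, q5=false} (q6, q3, q1, q4) contributes 4 new; branch {q2=false, q6=true} (q5, q3, q1, q4) contributes 0 new; branch {q3=false, q6=true} (q2, q5, q1, q4) contributes 8 new; branch {q2=true, q3=false} (q6, q5, q1, q4) contributes 4 new; branch {q3=false, q5=false} (q6, q2, q1, q4) contributes 0 new; branch {q3=false, q6=true} (q2, q5, q1, q4) contributes 0 new. Total: 48.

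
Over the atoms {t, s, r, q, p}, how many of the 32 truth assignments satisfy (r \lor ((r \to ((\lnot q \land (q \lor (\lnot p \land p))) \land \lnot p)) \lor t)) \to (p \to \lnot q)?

24

Initial set: {((r \lor ((r \to ((\lnot q \land (q \lor (\lnot p \land p))) \land \lnot p)) \lor t)) \to (p \to \lnot q))}.
((r \lor ((r \to ((\lnot q \land (q \lor (\lnot p \land p))) \land \lnot p)) \lor t)) \to (p \to \lnot q)): β-rule — branch into \lnot (r \lor ((r \to ((\lnot q \land (q \lor (\lnot p \land p))) \land \lnot p)) \lor t))  //  (p \to \lnot q).
  branch 1 (add \lnot (r \lor ((r \to ((\lnot q \land (q \lor (\lnot p \land p))) \land \lnot p)) \lor t))):
    \lnot (r \lor ((r \to ((\lnot q \land (q \lor (\lnot p \land p))) \land \lnot p)) \lor t)): α-rule — add \lnot r, \lnot ((r \to ((\lnot q \land (q \lor (\lnot p \land p))) \land \lnot p)) \lor t).
    \lnot ((r \to ((\lnot q \land (q \lor (\lnot p \land p))) \land \lnot p)) \lor t): α-rule — add \lnot (r \to ((\lnot q \land (q \lor (\lnot p \land p))) \land \lnot p)), \lnot t.
    \lnot (r \to ((\lnot q \land (q \lor (\lnot p \land p))) \land \lnot p)): α-rule — add r, \lnot ((\lnot q \land (q \lor (\lnot p \land p))) \land \lnot p).
    × closes — contains both r and \lnot r.
  branch 2 (add (p \to \lnot q)):
    (p \to \lnot q): β-rule — branch into \lnot p  //  \lnot q.
      branch 2.1 (add \lnot p):
        ○ open, literals {p=0}.
      branch 2.2 (add \lnot q):
        ○ open, literals {q=0}.
1 branch closed, 2 open.
Each open branch fixes some atoms; the unmentioned ones are free. Counting distinct full assignments: branch {p=0} (t, s, r, q) contributes 16 new; branch {q=0} (t, s, r, p) contributes 8 new. Total: 24.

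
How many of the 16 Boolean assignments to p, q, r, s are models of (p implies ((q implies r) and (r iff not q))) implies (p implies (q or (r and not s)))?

15

Initial set: {T ((p implies ((q implies r) and (r iff not q))) implies (p implies (q or (r and not s))))}.
T ((p implies ((q implies r) and (r iff not q))) implies (p implies (q or (r and not s)))): β-rule — branch into F (p implies ((q implies r) and (r iff not q)))  //  T (p implies (q or (r and not s))).
  branch 1 (add F (p implies ((q implies r) and (r iff not q)))):
    F (p implies ((q implies r) and (r iff not q))): α-rule — add T p, F ((q implies r) and (r iff not q)).
    F ((q implies r) and (r iff not q)): β-rule — branch into F (q implies r)  //  F (r iff not q).
      branch 1.1 (add F (q implies r)):
        F (q implies r): α-rule — add T q, F r.
        ○ open, literals {p=1, q=1, r=0}.
      branch 1.2 (add F (r iff not q)):
        F (r iff not q): β-rule — branch into T r, F not q  //  F r, T not q.
          branch 1.2.1 (add T r, F not q):
            ○ open, literals {p=1, q=1, r=1}.
          branch 1.2.2 (add F r, T not q):
            ○ open, literals {p=1, q=0, r=0}.
  branch 2 (add T (p implies (q or (r and not s)))):
    T (p implies (q or (r and not s))): β-rule — branch into F p  //  T (q or (r and not s)).
      branch 2.1 (add F p):
        ○ open, literals {p=0}.
      branch 2.2 (add T (q or (r and not s))):
        T (q or (r and not s)): β-rule — branch into T q  //  T (r and not s).
          branch 2.2.1 (add T q):
            ○ open, literals {q=1}.
          branch 2.2.2 (add T (r and not s)):
            T (r and not s): α-rule — add T r, T not s.
            ○ open, literals {r=1, s=0}.
0 branches closed, 6 open.
Each open branch fixes some atoms; the unmentioned ones are free. Counting distinct full assignments: branch {p=1, q=1, r=0} (s) contributes 2 new; branch {p=1, q=1, r=1} (s) contributes 2 new; branch {p=1, q=0, r=0} (s) contributes 2 new; branch {p=0} (q, r, s) contributes 8 new; branch {q=1} (p, r, s) contributes 0 new; branch {r=1, s=0} (p, q) contributes 1 new. Total: 15.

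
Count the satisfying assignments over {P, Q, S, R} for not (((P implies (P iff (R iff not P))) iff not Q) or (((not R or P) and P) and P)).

4

Initial set: {not (((P implies (P iff (R iff not P))) iff not Q) or (((not R or P) and P) and P))}.
not (((P implies (P iff (R iff not P))) iff not Q) or (((not R or P) and P) and P)): α-rule — add not ((P implies (P iff (R iff not P))) iff not Q), not (((not R or P) and P) and P).
not ((P implies (P iff (R iff not P))) iff not Q): β-rule — branch into (P implies (P iff (R iff not P))), not not Q  //  not (P implies (P iff (R iff not P))), not Q.
  branch 1 (add (P implies (P iff (R iff not P))), not not Q):
    not (((not R or P) and P) and P): β-rule — branch into not ((not R or P) and P)  //  not P.
      branch 1.1 (add not ((not R or P) and P)):
        (P implies (P iff (R iff not P))): β-rule — branch into not P  //  (P iff (R iff not P)).
          branch 1.1.1 (add not P):
            not ((not R or P) and P): β-rule — branch into not (not R or P)  //  not P.
              branch 1.1.1.1 (add not (not R or P)):
                not (not R or P): α-rule — add not not R, not P.
                ○ open, literals {P=false, Q=true, R=true}.
              branch 1.1.1.2 (add not P):
                ○ open, literals {P=false, Q=true}.
          branch 1.1.2 (add (P iff (R iff not P))):
            not ((not R or P) and P): β-rule — branch into not (not R or P)  //  not P.
              branch 1.1.2.1 (add not (not R or P)):
                not (not R or P): α-rule — add not not R, not P.
                (P iff (R iff not P)): β-rule — branch into P, (R iff not P)  //  not P, not (R iff not P).
                  branch 1.1.2.1.1 (add P, (R iff not P)):
                    × closes — contains both P and not P.
                  branch 1.1.2.1.2 (add not P, not (R iff not P)):
                    not (R iff not P): β-rule — branch into R, not not P  //  not R, not P.
                      branch 1.1.2.1.2.1 (add R, not not P):
                        × closes — contains both P and not P.
                      branch 1.1.2.1.2.2 (add not R, not P):
                        × closes — contains both R and not R.
              branch 1.1.2.2 (add not P):
                (P iff (R iff not P)): β-rule — branch into P, (R iff not P)  //  not P, not (R iff not P).
                  branch 1.1.2.2.1 (add P, (R iff not P)):
                    × closes — contains both P and not P.
                  branch 1.1.2.2.2 (add not P, not (R iff not P)):
                    not (R iff not P): β-rule — branch into R, not not P  //  not R, not P.
                      branch 1.1.2.2.2.1 (add R, not not P):
                        × closes — contains both P and not P.
                      branch 1.1.2.2.2.2 (add not R, not P):
                        ○ open, literals {P=false, Q=true, R=false}.
      branch 1.2 (add not P):
        (P implies (P iff (R iff not P))): β-rule — branch into not P  //  (P iff (R iff not P)).
          branch 1.2.1 (add not P):
            ○ open, literals {P=false, Q=true}.
          branch 1.2.2 (add (P iff (R iff not P))):
            (P iff (R iff not P)): β-rule — branch into P, (R iff not P)  //  not P, not (R iff not P).
              branch 1.2.2.1 (add P, (R iff not P)):
                × closes — contains both P and not P.
              branch 1.2.2.2 (add not P, not (R iff not P)):
                not (R iff not P): β-rule — branch into R, not not P  //  not R, not P.
                  branch 1.2.2.2.1 (add R, not not P):
                    × closes — contains both P and not P.
                  branch 1.2.2.2.2 (add not R, not P):
                    ○ open, literals {P=false, Q=true, R=false}.
  branch 2 (add not (P implies (P iff (R iff not P))), not Q):
    not (P implies (P iff (R iff not P))): α-rule — add P, not (P iff (R iff not P)).
    not (((not R or P) and P) and P): β-rule — branch into not ((not R or P) and P)  //  not P.
      branch 2.1 (add not ((not R or P) and P)):
        not (P iff (R iff not P)): β-rule — branch into P, not (R iff not P)  //  not P, (R iff not P).
          branch 2.1.1 (add P, not (R iff not P)):
            not ((not R or P) and P): β-rule — branch into not (not R or P)  //  not P.
              branch 2.1.1.1 (add not (not R or P)):
                not (not R or P): α-rule — add not not R, not P.
                × closes — contains both P and not P.
              branch 2.1.1.2 (add not P):
                × closes — contains both P and not P.
          branch 2.1.2 (add not P, (R iff not P)):
            × closes — contains both P and not P.
      branch 2.2 (add not P):
        × closes — contains both P and not P.
11 branches closed, 5 open.
Each open branch fixes some atoms; the unmentioned ones are free. Counting distinct full assignments: branch {P=false, Q=true, R=true} (S) contributes 2 new; branch {P=false, Q=true} (S, R) contributes 2 new; branch {P=false, Q=true, R=false} (S) contributes 0 new; branch {P=false, Q=true} (S, R) contributes 0 new; branch {P=false, Q=true, R=false} (S) contributes 0 new. Total: 4.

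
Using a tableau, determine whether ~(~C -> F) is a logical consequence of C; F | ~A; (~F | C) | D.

No

Initial set: {C; (F | ~A); ((~F | C) | D); ~~(~C -> F)}.
(F | ~A): β-rule — branch into F  //  ~A.
  branch 1 (add F):
    ((~F | C) | D): β-rule — branch into (~F | C)  //  D.
      branch 1.1 (add (~F | C)):
        ~~(~C -> F): β-rule — branch into ~~C  //  F.
          branch 1.1.1 (add ~~C):
            (~F | C): β-rule — branch into ~F  //  C.
              branch 1.1.1.1 (add ~F):
                × closes — contains both F and ~F.
              branch 1.1.1.2 (add C):
                ○ open, literals {C=1, F=1}.
          branch 1.1.2 (add F):
            (~F | C): β-rule — branch into ~F  //  C.
              branch 1.1.2.1 (add ~F):
                × closes — contains both F and ~F.
              branch 1.1.2.2 (add C):
                ○ open, literals {C=1, F=1}.
      branch 1.2 (add D):
        ~~(~C -> F): β-rule — branch into ~~C  //  F.
          branch 1.2.1 (add ~~C):
            ○ open, literals {C=1, D=1, F=1}.
          branch 1.2.2 (add F):
            ○ open, literals {C=1, D=1, F=1}.
  branch 2 (add ~A):
    ((~F | C) | D): β-rule — branch into (~F | C)  //  D.
      branch 2.1 (add (~F | C)):
        ~~(~C -> F): β-rule — branch into ~~C  //  F.
          branch 2.1.1 (add ~~C):
            (~F | C): β-rule — branch into ~F  //  C.
              branch 2.1.1.1 (add ~F):
                ○ open, literals {A=0, C=1, F=0}.
              branch 2.1.1.2 (add C):
                ○ open, literals {A=0, C=1}.
          branch 2.1.2 (add F):
            (~F | C): β-rule — branch into ~F  //  C.
              branch 2.1.2.1 (add ~F):
                × closes — contains both F and ~F.
              branch 2.1.2.2 (add C):
                ○ open, literals {A=0, C=1, F=1}.
      branch 2.2 (add D):
        ~~(~C -> F): β-rule — branch into ~~C  //  F.
          branch 2.2.1 (add ~~C):
            ○ open, literals {A=0, C=1, D=1}.
          branch 2.2.2 (add F):
            ○ open, literals {A=0, C=1, D=1, F=1}.
3 branches closed, 9 open.
An open branch gives a countermodel: C=1, F=1 (unmentioned atoms arbitrary); the premises hold there but the conclusion fails.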